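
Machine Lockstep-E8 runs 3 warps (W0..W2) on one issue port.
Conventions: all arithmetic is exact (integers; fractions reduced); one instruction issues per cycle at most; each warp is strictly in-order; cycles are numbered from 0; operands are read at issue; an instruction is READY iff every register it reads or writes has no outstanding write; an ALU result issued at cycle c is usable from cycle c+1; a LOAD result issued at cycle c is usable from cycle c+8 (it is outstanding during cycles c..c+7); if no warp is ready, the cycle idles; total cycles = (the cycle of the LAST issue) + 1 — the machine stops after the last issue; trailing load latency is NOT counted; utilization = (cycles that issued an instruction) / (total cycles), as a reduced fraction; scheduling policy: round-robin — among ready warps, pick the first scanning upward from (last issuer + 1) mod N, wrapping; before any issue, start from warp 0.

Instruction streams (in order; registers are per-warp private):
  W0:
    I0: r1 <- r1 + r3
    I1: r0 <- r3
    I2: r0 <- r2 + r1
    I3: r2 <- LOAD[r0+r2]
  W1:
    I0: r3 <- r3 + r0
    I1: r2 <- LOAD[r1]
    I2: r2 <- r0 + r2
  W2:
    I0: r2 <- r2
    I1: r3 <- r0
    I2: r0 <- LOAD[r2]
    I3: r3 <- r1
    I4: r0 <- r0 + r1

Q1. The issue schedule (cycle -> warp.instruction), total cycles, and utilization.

cycle 0: W0.I0
cycle 1: W1.I0
cycle 2: W2.I0
cycle 3: W0.I1
cycle 4: W1.I1
cycle 5: W2.I1
cycle 6: W0.I2
cycle 7: W2.I2
cycle 8: W0.I3
cycle 9: W2.I3
cycle 10: idle
cycle 11: idle
cycle 12: W1.I2
cycle 13: idle
cycle 14: idle
cycle 15: W2.I4

Answer: 16 cycles, utilization 3/4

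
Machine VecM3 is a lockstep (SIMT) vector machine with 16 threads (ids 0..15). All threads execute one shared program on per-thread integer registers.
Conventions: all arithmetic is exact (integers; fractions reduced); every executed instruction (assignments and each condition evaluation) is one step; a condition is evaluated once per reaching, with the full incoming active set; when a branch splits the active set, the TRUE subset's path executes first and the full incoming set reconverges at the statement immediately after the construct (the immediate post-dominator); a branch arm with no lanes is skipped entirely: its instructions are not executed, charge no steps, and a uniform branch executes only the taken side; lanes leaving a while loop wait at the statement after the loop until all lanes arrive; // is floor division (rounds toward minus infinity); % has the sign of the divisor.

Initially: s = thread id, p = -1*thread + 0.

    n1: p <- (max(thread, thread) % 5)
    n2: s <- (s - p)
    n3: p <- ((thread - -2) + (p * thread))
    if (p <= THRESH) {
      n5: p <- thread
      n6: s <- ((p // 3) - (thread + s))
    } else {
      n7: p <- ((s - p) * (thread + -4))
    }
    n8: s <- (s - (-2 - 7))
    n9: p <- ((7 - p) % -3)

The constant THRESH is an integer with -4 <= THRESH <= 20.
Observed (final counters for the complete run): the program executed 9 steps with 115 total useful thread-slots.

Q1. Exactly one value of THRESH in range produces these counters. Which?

Answer: THRESH = 7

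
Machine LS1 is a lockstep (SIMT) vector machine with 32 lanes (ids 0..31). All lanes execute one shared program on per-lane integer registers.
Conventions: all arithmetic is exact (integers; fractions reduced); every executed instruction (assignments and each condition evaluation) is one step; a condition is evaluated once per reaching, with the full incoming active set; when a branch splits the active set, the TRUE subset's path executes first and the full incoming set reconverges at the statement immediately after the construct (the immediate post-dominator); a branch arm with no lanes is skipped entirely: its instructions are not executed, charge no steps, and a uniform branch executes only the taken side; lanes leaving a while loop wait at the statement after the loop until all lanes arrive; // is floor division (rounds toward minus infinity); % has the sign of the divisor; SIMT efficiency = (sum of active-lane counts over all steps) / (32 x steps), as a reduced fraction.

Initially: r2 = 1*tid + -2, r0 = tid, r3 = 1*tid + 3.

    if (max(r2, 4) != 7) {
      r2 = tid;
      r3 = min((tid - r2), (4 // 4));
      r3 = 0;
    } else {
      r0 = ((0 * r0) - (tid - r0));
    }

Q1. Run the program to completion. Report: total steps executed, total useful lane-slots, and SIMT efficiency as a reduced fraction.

Answer: 5 steps, 126 useful, 63/80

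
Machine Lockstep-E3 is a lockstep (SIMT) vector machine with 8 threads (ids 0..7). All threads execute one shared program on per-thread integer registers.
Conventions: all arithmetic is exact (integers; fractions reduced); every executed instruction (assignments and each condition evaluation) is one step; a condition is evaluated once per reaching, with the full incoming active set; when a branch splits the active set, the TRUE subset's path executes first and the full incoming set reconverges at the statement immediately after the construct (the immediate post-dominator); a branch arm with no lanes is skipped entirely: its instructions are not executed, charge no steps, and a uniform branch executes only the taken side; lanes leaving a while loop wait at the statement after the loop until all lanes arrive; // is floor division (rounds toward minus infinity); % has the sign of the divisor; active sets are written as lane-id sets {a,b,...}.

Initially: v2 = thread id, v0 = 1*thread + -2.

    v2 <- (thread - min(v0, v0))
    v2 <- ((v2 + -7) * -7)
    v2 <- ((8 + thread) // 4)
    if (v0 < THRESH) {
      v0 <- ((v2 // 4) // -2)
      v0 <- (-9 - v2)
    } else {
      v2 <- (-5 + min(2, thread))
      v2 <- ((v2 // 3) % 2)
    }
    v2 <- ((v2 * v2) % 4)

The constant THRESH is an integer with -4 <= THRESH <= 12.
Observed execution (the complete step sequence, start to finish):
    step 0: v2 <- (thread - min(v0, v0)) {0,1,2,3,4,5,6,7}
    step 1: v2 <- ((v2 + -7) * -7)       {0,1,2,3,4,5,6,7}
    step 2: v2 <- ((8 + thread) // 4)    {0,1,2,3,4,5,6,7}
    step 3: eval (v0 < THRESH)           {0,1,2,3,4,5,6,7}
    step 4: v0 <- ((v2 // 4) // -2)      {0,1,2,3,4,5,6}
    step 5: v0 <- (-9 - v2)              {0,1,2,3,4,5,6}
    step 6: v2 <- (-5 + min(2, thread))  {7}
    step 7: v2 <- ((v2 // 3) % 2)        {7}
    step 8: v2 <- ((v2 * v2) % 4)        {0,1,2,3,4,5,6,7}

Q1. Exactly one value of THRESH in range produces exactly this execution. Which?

Answer: THRESH = 5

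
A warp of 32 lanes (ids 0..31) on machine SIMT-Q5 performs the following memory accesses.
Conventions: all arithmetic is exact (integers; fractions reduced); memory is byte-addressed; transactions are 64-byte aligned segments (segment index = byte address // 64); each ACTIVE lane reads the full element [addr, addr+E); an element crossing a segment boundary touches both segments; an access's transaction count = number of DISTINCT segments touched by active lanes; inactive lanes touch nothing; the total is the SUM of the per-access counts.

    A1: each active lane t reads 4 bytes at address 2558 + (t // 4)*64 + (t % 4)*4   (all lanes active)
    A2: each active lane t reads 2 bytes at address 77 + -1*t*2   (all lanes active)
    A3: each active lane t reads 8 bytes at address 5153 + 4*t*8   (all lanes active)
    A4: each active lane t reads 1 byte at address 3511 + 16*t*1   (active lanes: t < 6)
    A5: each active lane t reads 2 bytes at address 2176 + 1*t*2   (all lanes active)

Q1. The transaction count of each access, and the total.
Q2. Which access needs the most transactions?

A1: 9 transactions
A2: 2 transactions
A3: 17 transactions
A4: 3 transactions
A5: 1 transaction

Answer: 9,2,17,3,1; total 32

Answer: A3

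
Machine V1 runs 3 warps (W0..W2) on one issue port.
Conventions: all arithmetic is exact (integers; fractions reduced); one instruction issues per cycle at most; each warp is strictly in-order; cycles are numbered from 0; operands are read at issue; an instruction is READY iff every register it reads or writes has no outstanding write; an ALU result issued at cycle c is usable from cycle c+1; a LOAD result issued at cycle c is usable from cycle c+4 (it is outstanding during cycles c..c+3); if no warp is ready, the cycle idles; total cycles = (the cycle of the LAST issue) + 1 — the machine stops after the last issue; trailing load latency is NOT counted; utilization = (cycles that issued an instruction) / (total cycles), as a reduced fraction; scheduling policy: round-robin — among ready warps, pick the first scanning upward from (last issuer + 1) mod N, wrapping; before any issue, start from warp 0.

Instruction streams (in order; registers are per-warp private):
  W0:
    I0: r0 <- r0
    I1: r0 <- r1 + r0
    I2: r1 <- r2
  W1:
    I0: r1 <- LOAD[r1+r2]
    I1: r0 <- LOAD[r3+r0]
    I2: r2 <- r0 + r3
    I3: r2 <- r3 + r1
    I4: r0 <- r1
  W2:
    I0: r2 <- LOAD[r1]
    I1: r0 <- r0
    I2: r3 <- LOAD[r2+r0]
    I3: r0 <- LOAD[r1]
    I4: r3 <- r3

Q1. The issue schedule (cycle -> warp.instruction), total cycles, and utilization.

cycle 0: W0.I0
cycle 1: W1.I0
cycle 2: W2.I0
cycle 3: W0.I1
cycle 4: W1.I1
cycle 5: W2.I1
cycle 6: W0.I2
cycle 7: W2.I2
cycle 8: W1.I2
cycle 9: W2.I3
cycle 10: W1.I3
cycle 11: W2.I4
cycle 12: W1.I4

Answer: 13 cycles, utilization 1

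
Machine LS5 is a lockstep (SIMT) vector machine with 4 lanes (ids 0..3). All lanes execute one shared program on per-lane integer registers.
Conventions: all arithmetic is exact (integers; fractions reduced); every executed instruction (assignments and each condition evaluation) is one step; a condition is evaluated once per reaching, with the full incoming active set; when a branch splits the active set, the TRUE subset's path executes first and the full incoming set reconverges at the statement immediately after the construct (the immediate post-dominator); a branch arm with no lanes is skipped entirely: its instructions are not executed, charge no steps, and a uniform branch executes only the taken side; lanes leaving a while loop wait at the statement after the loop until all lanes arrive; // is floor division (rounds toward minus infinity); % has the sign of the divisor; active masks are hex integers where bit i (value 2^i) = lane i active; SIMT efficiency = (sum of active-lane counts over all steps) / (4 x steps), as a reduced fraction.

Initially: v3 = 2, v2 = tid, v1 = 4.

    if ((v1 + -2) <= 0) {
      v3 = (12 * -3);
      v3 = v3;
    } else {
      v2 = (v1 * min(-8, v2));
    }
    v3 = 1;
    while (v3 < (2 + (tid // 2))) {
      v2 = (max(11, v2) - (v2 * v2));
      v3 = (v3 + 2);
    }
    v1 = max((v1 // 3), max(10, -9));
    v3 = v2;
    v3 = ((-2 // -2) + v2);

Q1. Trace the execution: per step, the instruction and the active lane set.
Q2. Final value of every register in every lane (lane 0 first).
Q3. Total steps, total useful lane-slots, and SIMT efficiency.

step 0: eval ((v1 + -2) <= 0)        0xf
step 1: v2 <- (v1 * min(-8, v2))     0xf
step 2: v3 <- 1                      0xf
step 3: eval (v3 < (2 + (tid // 2))) 0xf
step 4: v2 <- (max(11, v2) - (v2 * v2)) 0xf
step 5: v3 <- (v3 + 2)               0xf
step 6: eval (v3 < (2 + (tid // 2))) 0xf
step 7: v1 <- max((v1 // 3), max(10, -9)) 0xf
step 8: v3 <- v2                     0xf
step 9: v3 <- ((-2 // -2) + v2)      0xf

Answer: 10 steps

v3: -1012,-1012,-1012,-1012
v2: -1013,-1013,-1013,-1013
v1: 10,10,10,10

steps = 10; useful = 40; efficiency = 40/40 = 1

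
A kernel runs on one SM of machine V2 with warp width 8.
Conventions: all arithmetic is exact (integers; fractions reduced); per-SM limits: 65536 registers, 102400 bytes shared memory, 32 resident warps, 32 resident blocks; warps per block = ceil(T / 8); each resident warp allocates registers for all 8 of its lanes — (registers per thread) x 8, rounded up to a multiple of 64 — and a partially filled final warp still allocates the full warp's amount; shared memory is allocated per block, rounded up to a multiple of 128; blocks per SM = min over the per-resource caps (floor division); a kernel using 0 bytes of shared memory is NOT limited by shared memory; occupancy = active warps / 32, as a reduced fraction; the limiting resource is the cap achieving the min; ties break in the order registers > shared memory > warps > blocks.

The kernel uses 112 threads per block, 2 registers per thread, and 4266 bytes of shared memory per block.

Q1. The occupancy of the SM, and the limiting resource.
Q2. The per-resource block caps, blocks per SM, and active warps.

Answer: occupancy 7/8, limited by warps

registers: 73 blocks
shared memory: 23 blocks
warps: 2 blocks
blocks: 32 blocks

Answer: 2 blocks, 28 active warps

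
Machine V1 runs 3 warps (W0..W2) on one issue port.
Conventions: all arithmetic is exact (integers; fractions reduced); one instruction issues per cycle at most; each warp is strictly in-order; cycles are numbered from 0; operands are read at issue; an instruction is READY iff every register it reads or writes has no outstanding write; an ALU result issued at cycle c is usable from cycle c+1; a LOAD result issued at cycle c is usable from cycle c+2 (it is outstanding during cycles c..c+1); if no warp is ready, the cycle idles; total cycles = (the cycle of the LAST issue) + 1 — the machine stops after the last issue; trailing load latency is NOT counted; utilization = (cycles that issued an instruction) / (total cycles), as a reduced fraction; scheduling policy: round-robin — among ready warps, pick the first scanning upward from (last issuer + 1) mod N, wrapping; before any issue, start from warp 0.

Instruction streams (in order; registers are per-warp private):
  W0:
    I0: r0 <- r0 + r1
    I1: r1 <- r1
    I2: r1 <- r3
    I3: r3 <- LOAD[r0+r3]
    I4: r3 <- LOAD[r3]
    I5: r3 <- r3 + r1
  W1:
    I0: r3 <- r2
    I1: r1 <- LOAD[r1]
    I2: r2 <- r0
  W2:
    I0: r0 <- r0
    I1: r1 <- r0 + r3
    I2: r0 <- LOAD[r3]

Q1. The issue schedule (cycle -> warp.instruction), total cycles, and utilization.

cycle 0: W0.I0
cycle 1: W1.I0
cycle 2: W2.I0
cycle 3: W0.I1
cycle 4: W1.I1
cycle 5: W2.I1
cycle 6: W0.I2
cycle 7: W1.I2
cycle 8: W2.I2
cycle 9: W0.I3
cycle 10: idle
cycle 11: W0.I4
cycle 12: idle
cycle 13: W0.I5

Answer: 14 cycles, utilization 6/7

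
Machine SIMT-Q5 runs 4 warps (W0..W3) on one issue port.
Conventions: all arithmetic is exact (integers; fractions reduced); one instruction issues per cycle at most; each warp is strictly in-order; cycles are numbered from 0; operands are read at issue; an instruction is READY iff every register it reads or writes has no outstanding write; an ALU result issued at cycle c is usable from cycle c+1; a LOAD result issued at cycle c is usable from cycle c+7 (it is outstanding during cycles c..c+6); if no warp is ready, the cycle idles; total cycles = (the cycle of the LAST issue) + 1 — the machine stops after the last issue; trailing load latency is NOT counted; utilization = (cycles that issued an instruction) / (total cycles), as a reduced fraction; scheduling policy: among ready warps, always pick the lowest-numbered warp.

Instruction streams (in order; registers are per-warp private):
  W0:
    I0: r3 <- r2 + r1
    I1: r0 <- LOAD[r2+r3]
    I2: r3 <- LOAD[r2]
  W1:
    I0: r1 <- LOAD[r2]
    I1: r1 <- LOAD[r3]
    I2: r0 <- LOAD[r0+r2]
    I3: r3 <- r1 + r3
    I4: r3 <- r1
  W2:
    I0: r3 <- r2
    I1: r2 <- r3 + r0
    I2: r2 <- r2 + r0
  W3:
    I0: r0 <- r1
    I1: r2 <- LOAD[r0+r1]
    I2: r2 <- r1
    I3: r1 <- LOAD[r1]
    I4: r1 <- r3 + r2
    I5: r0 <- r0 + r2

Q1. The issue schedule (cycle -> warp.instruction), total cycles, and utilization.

cycle 0: W0.I0
cycle 1: W0.I1
cycle 2: W0.I2
cycle 3: W1.I0
cycle 4: W2.I0
cycle 5: W2.I1
cycle 6: W2.I2
cycle 7: W3.I0
cycle 8: W3.I1
cycle 9: idle
cycle 10: W1.I1
cycle 11: W1.I2
cycle 12: idle
cycle 13: idle
cycle 14: idle
cycle 15: W3.I2
cycle 16: W3.I3
cycle 17: W1.I3
cycle 18: W1.I4
cycle 19: idle
cycle 20: idle
cycle 21: idle
cycle 22: idle
cycle 23: W3.I4
cycle 24: W3.I5

Answer: 25 cycles, utilization 17/25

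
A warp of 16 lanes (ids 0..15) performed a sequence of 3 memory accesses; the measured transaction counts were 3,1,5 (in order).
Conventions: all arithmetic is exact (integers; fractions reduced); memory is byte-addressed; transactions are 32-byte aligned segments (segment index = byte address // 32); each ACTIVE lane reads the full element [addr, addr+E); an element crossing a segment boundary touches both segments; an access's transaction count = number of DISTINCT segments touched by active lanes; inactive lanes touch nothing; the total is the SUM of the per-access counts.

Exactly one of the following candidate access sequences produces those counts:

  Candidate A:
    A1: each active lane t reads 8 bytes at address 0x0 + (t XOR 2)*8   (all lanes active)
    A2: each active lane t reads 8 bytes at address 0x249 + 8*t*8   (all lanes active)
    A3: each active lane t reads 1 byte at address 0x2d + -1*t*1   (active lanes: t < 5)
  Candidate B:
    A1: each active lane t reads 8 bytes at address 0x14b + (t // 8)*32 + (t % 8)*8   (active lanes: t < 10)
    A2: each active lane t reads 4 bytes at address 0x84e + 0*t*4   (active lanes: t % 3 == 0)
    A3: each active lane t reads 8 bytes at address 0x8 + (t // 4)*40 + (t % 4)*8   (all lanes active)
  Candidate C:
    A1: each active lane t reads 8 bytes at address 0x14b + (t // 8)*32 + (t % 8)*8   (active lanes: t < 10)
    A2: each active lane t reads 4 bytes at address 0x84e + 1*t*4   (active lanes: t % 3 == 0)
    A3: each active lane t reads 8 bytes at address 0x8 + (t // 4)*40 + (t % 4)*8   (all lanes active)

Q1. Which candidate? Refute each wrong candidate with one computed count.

A: A1 gives 4 transactions, not 3
C: A2 gives 3 transactions, not 1
B: all counts match (3,1,5)

Answer: B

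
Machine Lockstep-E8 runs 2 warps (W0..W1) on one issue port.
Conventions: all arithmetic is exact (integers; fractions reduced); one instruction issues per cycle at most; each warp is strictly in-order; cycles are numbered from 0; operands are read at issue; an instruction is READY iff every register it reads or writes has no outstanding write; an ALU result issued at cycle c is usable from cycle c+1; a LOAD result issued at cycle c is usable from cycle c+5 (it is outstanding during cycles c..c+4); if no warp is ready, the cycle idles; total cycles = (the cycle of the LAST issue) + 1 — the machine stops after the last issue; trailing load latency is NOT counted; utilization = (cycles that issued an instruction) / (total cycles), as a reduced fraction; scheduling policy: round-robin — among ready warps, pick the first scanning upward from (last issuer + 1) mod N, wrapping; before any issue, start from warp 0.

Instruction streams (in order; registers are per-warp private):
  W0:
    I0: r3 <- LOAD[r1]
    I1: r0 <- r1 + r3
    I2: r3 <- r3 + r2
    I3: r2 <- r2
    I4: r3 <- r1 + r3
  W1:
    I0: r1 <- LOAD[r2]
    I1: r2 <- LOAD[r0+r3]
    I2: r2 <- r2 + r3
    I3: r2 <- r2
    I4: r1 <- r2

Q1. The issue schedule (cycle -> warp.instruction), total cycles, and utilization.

cycle 0: W0.I0
cycle 1: W1.I0
cycle 2: W1.I1
cycle 3: idle
cycle 4: idle
cycle 5: W0.I1
cycle 6: W0.I2
cycle 7: W1.I2
cycle 8: W0.I3
cycle 9: W1.I3
cycle 10: W0.I4
cycle 11: W1.I4

Answer: 12 cycles, utilization 5/6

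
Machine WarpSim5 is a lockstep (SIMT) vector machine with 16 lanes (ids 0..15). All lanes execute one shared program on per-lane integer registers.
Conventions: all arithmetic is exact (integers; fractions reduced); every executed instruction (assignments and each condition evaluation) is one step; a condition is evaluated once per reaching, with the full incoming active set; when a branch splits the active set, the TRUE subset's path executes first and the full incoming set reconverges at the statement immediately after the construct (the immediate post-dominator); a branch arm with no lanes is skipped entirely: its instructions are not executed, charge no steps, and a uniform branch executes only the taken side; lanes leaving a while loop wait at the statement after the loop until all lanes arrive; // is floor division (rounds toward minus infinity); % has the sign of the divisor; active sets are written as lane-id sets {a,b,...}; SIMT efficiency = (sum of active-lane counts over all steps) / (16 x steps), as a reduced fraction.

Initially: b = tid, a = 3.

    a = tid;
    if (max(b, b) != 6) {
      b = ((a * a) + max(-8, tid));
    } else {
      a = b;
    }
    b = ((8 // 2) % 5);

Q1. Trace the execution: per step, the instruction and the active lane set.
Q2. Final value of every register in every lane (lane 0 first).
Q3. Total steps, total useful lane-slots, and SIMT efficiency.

step 0: a <- tid                     {0,1,2,3,4,5,6,7,8,9,10,11,12,13,14,15}
step 1: eval (max(b, b) != 6)        {0,1,2,3,4,5,6,7,8,9,10,11,12,13,14,15}
step 2: b <- ((a * a) + max(-8, tid)) {0,1,2,3,4,5,7,8,9,10,11,12,13,14,15}
step 3: a <- b                       {6}
step 4: b <- ((8 // 2) % 5)          {0,1,2,3,4,5,6,7,8,9,10,11,12,13,14,15}

Answer: 5 steps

b: 4,4,4,4,4,4,4,4,4,4,4,4,4,4,4,4
a: 0,1,2,3,4,5,6,7,8,9,10,11,12,13,14,15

steps = 5; useful = 64; efficiency = 64/80 = 4/5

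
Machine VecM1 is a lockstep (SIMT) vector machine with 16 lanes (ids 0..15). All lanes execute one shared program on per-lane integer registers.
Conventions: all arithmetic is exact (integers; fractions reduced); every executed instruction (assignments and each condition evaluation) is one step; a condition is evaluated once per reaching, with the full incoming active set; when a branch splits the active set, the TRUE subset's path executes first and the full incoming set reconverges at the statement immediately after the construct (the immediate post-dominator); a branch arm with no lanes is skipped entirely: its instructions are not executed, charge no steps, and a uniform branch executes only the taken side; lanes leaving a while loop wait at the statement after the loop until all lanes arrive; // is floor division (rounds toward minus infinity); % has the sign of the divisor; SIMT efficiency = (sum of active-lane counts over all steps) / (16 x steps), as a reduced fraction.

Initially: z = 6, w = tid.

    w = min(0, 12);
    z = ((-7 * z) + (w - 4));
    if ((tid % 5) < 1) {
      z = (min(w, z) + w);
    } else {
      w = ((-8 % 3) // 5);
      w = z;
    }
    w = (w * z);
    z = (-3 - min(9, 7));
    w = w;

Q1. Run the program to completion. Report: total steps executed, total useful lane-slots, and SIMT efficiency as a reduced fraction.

Answer: 9 steps, 124 useful, 31/36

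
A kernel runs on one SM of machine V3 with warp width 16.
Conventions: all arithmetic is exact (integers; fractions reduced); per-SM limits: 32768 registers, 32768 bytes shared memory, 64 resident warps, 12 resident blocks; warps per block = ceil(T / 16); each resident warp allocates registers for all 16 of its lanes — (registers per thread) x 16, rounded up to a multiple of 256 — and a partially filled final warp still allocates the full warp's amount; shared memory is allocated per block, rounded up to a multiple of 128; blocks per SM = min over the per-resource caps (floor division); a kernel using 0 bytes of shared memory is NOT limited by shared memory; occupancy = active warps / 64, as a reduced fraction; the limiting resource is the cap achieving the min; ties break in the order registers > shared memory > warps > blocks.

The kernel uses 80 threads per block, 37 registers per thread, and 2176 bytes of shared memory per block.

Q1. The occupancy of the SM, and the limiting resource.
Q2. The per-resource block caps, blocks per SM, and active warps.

Answer: occupancy 5/8, limited by registers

registers: 8 blocks
shared memory: 15 blocks
warps: 12 blocks
blocks: 12 blocks

Answer: 8 blocks, 40 active warps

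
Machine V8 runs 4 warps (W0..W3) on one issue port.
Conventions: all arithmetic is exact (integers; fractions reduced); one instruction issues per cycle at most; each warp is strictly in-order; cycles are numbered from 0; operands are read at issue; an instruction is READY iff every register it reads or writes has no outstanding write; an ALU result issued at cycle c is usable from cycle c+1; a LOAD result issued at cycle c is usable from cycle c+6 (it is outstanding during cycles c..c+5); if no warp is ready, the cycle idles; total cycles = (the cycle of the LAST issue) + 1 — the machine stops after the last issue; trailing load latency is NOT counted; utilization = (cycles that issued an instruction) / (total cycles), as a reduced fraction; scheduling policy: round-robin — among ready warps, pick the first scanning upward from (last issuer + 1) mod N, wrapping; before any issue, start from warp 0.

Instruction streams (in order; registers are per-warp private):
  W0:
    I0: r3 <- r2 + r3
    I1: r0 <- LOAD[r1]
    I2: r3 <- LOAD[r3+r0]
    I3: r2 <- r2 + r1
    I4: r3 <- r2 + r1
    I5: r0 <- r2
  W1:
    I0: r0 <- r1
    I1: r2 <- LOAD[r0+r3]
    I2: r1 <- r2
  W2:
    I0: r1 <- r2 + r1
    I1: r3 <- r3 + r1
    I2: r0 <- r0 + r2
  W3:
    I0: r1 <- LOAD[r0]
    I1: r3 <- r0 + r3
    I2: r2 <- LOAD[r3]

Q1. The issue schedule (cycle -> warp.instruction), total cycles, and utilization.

cycle 0: W0.I0
cycle 1: W1.I0
cycle 2: W2.I0
cycle 3: W3.I0
cycle 4: W0.I1
cycle 5: W1.I1
cycle 6: W2.I1
cycle 7: W3.I1
cycle 8: W2.I2
cycle 9: W3.I2
cycle 10: W0.I2
cycle 11: W1.I2
cycle 12: W0.I3
cycle 13: idle
cycle 14: idle
cycle 15: idle
cycle 16: W0.I4
cycle 17: W0.I5

Answer: 18 cycles, utilization 5/6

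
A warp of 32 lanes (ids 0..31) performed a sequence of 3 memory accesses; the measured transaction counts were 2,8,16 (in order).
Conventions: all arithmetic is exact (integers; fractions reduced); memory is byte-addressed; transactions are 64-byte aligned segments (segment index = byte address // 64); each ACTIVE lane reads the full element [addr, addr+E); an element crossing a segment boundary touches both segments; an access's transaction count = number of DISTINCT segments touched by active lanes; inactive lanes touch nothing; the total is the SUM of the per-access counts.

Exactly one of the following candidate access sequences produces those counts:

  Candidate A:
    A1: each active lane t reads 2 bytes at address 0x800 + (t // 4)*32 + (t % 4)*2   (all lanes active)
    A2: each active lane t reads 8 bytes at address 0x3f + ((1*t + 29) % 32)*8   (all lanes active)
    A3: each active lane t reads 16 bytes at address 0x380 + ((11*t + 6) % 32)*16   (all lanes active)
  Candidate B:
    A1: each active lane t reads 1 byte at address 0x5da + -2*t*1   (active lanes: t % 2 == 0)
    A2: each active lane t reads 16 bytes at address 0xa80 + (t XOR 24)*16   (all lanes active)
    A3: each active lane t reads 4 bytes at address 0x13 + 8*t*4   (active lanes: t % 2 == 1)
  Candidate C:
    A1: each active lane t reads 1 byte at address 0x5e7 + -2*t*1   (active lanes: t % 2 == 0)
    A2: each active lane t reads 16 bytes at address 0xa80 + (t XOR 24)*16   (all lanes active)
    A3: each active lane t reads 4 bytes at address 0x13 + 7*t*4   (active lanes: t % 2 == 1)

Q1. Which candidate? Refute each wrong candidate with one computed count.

A: A1 gives 4 transactions, not 2
C: A3 gives 14 transactions, not 16
B: all counts match (2,8,16)

Answer: B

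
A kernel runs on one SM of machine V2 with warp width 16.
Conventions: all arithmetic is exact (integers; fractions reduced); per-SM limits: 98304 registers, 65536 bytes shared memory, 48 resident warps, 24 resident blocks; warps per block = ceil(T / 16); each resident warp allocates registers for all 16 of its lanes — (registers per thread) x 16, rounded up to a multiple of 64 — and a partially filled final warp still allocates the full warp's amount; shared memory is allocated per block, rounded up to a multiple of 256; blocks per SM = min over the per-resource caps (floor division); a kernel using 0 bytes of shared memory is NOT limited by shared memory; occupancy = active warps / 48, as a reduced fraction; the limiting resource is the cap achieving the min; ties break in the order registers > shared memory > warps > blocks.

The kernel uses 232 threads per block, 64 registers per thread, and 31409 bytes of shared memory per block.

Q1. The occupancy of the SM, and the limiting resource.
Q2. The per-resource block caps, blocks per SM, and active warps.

Answer: occupancy 5/8, limited by shared memory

registers: 6 blocks
shared memory: 2 blocks
warps: 3 blocks
blocks: 24 blocks

Answer: 2 blocks, 30 active warps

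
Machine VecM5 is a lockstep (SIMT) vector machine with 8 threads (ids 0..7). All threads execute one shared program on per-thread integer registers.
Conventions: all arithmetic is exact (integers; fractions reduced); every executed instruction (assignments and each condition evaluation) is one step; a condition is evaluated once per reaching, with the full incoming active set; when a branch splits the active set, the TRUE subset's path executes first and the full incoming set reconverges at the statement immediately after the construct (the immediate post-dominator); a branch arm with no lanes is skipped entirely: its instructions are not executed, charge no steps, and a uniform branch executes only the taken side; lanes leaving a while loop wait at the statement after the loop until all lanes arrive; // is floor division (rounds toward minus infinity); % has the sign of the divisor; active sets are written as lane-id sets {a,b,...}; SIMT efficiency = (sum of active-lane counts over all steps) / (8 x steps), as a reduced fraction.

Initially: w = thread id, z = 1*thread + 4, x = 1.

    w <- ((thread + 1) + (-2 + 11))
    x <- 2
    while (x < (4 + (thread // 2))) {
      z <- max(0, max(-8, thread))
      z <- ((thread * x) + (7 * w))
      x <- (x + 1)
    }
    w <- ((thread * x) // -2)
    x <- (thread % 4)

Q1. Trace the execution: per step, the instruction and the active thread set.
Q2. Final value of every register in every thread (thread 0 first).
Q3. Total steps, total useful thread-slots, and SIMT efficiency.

step 0: w <- ((thread + 1) + (-2 + 11)) {0,1,2,3,4,5,6,7}
step 1: x <- 2                       {0,1,2,3,4,5,6,7}
step 2: eval (x < (4 + (thread // 2))) {0,1,2,3,4,5,6,7}
step 3: z <- max(0, max(-8, thread)) {0,1,2,3,4,5,6,7}
step 4: z <- ((thread * x) + (7 * w)) {0,1,2,3,4,5,6,7}
step 5: x <- (x + 1)                 {0,1,2,3,4,5,6,7}
step 6: eval (x < (4 + (thread // 2))) {0,1,2,3,4,5,6,7}
step 7: z <- max(0, max(-8, thread)) {0,1,2,3,4,5,6,7}
step 8: z <- ((thread * x) + (7 * w)) {0,1,2,3,4,5,6,7}
step 9: x <- (x + 1)                 {0,1,2,3,4,5,6,7}
step 10: eval (x < (4 + (thread // 2))) {0,1,2,3,4,5,6,7}
step 11: z <- max(0, max(-8, thread)) {2,3,4,5,6,7}
step 12: z <- ((thread * x) + (7 * w)) {2,3,4,5,6,7}
step 13: x <- (x + 1)                 {2,3,4,5,6,7}
step 14: eval (x < (4 + (thread // 2))) {2,3,4,5,6,7}
step 15: z <- max(0, max(-8, thread)) {4,5,6,7}
step 16: z <- ((thread * x) + (7 * w)) {4,5,6,7}
step 17: x <- (x + 1)                 {4,5,6,7}
step 18: eval (x < (4 + (thread // 2))) {4,5,6,7}
step 19: z <- max(0, max(-8, thread)) {6,7}
step 20: z <- ((thread * x) + (7 * w)) {6,7}
step 21: x <- (x + 1)                 {6,7}
step 22: eval (x < (4 + (thread // 2))) {6,7}
step 23: w <- ((thread * x) // -2)    {0,1,2,3,4,5,6,7}
step 24: x <- (thread % 4)            {0,1,2,3,4,5,6,7}

Answer: 25 steps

w: 0,-2,-5,-8,-12,-15,-21,-25
z: 70,80,92,103,118,130,148,161
x: 0,1,2,3,0,1,2,3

steps = 25; useful = 152; efficiency = 152/200 = 19/25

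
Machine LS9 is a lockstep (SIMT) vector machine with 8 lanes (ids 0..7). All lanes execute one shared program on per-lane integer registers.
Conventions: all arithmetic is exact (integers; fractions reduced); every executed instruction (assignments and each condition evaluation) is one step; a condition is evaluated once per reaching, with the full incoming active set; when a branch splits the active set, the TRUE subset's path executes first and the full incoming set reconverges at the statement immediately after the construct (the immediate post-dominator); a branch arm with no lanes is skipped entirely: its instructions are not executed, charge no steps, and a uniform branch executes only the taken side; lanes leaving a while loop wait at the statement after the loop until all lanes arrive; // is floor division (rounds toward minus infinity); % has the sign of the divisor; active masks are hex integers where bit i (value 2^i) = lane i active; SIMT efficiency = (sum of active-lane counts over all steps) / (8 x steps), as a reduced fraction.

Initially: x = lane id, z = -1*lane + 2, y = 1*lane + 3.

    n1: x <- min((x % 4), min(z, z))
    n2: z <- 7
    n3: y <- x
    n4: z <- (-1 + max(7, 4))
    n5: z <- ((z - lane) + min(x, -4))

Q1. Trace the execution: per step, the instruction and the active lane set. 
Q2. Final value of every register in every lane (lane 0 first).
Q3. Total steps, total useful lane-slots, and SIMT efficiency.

step 0: x <- min((x % 4), min(z, z)) 0xff
step 1: z <- 7                       0xff
step 2: y <- x                       0xff
step 3: z <- (-1 + max(7, 4))        0xff
step 4: z <- ((z - lane) + min(x, -4)) 0xff

Answer: 5 steps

x: 0,1,0,-1,-2,-3,-4,-5
z: 2,1,0,-1,-2,-3,-4,-6
y: 0,1,0,-1,-2,-3,-4,-5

steps = 5; useful = 40; efficiency = 40/40 = 1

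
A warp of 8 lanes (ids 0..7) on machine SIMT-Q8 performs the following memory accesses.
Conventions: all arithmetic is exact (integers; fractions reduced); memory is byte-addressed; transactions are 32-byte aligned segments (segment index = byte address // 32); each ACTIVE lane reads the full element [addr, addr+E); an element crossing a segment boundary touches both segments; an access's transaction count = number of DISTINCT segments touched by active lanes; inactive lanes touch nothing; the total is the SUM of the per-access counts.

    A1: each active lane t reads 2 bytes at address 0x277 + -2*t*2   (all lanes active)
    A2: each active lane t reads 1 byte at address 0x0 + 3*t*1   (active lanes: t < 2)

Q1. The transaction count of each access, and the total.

A1: 2 transactions
A2: 1 transaction

Answer: 2,1; total 3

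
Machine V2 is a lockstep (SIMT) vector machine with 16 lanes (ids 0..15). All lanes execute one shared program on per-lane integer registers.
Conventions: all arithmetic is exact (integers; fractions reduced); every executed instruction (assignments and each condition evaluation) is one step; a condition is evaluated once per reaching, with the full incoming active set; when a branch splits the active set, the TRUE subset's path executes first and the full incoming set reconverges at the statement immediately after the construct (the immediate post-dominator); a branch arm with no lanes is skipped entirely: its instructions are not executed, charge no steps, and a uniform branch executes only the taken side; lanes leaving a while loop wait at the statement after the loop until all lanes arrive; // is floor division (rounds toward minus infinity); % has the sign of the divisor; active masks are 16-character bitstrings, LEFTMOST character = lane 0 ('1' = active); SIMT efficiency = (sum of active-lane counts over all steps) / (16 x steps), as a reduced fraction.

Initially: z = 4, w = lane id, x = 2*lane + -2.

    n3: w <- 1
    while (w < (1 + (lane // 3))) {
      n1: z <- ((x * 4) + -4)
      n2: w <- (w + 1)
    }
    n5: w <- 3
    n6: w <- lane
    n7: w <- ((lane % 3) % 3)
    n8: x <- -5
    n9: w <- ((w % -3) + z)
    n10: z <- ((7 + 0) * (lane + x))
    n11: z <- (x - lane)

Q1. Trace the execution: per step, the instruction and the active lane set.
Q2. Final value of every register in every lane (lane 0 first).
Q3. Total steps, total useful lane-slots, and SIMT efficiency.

step 0: w <- 1                       1111111111111111
step 1: eval (w < (1 + (lane // 3))) 1111111111111111
step 2: z <- ((x * 4) + -4)          0001111111111111
step 3: w <- (w + 1)                 0001111111111111
step 4: eval (w < (1 + (lane // 3))) 0001111111111111
step 5: z <- ((x * 4) + -4)          0000001111111111
step 6: w <- (w + 1)                 0000001111111111
step 7: eval (w < (1 + (lane // 3))) 0000001111111111
step 8: z <- ((x * 4) + -4)          0000000001111111
step 9: w <- (w + 1)                 0000000001111111
step 10: eval (w < (1 + (lane // 3))) 0000000001111111
step 11: z <- ((x * 4) + -4)          0000000000001111
step 12: w <- (w + 1)                 0000000000001111
step 13: eval (w < (1 + (lane // 3))) 0000000000001111
step 14: z <- ((x * 4) + -4)          0000000000000001
step 15: w <- (w + 1)                 0000000000000001
step 16: eval (w < (1 + (lane // 3))) 0000000000000001
step 17: w <- 3                       1111111111111111
step 18: w <- lane                    1111111111111111
step 19: w <- ((lane % 3) % 3)        1111111111111111
step 20: x <- -5                      1111111111111111
step 21: w <- ((w % -3) + z)          1111111111111111
step 22: z <- ((7 + 0) * (lane + x))  1111111111111111
step 23: z <- (x - lane)              1111111111111111

Answer: 24 steps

z: -5,-6,-7,-8,-9,-10,-11,-12,-13,-14,-15,-16,-17,-18,-19,-20
w: 4,2,3,12,18,27,36,42,51,60,66,75,84,90,99,108
x: -5,-5,-5,-5,-5,-5,-5,-5,-5,-5,-5,-5,-5,-5,-5,-5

steps = 24; useful = 249; efficiency = 249/384 = 83/128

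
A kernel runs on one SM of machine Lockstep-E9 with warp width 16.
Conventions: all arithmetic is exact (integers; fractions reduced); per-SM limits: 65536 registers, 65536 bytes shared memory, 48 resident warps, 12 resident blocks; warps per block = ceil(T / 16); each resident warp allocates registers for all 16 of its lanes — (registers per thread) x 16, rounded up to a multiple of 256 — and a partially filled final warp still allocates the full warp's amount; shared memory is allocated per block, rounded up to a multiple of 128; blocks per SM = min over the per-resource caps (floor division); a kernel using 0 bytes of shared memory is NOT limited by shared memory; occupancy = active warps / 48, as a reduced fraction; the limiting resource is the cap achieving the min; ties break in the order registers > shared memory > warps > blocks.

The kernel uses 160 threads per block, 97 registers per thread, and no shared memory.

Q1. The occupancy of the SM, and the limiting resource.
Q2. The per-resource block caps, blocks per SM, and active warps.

Answer: occupancy 5/8, limited by registers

registers: 3 blocks
shared memory: no limit (kernel uses none)
warps: 4 blocks
blocks: 12 blocks

Answer: 3 blocks, 30 active warps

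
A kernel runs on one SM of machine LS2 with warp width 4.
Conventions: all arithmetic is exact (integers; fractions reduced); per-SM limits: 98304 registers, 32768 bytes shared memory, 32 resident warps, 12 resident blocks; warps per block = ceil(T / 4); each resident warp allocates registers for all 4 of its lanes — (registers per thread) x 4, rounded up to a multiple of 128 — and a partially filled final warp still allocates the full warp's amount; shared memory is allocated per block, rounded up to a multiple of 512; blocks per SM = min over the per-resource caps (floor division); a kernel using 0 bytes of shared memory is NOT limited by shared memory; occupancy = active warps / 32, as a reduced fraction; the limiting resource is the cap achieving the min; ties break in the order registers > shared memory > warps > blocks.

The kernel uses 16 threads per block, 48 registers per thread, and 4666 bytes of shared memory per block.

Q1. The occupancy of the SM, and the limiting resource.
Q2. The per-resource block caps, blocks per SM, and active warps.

Answer: occupancy 3/4, limited by shared memory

registers: 96 blocks
shared memory: 6 blocks
warps: 8 blocks
blocks: 12 blocks

Answer: 6 blocks, 24 active warps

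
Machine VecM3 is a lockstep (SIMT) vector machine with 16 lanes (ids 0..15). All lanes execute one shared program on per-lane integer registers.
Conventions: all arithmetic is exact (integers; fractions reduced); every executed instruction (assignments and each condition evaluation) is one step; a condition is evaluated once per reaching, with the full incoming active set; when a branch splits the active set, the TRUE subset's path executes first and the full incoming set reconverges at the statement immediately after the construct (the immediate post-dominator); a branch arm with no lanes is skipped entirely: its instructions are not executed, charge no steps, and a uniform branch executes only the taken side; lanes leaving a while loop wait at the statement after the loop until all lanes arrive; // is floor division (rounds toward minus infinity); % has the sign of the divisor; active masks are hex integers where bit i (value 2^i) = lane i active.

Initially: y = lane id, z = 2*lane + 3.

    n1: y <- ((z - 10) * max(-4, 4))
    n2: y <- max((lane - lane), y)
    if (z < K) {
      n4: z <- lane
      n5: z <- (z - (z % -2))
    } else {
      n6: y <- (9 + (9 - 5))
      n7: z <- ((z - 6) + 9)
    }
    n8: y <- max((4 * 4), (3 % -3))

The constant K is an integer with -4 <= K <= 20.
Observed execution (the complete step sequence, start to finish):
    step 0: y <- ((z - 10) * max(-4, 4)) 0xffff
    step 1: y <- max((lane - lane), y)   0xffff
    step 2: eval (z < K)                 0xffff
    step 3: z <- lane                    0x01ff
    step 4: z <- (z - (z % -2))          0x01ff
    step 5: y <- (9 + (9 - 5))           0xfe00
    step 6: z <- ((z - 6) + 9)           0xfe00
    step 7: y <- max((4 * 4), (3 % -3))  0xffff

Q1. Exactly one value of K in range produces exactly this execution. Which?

Answer: K = 20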